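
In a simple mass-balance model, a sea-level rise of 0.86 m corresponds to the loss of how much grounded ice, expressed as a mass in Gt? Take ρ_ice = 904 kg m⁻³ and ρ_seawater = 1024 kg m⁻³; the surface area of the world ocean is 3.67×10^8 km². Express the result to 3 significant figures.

≈ 3.23×10^5 Gt

Required water volume = Δh × A = 0.86 m × 3.67×10^14 m² = 3.156×10^14 m³.
ρ_w = 1024 kg m⁻³, so the mass of water = 3.156×10^14 m³ × 1024 kg m⁻³ = 3.232×10^17 kg = 3.23×10^5 Gt (and the same mass of ice, by conservation).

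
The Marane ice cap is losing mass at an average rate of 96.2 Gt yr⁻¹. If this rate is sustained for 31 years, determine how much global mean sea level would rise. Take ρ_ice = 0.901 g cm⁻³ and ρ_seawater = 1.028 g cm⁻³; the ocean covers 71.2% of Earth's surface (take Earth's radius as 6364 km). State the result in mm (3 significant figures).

≈ 8.01 mm

Total mass lost = 96.2 Gt/yr × 31 yr = 2982 Gt = 2.982×10^15 kg.
ρ_w = 1.028 g cm⁻³ = 1028 kg m⁻³, so water volume = 2.982×10^15 / 1028 = 2.901×10^12 m³.
Δh = 2.901×10^12 / 3.62×10^14 = 8.01×10^-3 m = 8.01 mm.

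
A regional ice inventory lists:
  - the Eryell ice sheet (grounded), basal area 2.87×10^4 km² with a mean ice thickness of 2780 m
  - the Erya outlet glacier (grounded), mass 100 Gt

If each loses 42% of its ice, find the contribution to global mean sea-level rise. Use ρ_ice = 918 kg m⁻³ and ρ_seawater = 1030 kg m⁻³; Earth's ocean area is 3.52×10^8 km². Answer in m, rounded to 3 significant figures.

Eryell: ice volume = 2.87×10^4 km² × 2780 m = 7.979×10^4 km³; 0.42 × 7.979×10^4 × (918/1030) = 2.987×10^4 km³ of water.
Erya: 0.42 × 100 Gt = 4.200×10^13 kg; dividing by ρ_w = 1030 kg m⁻³ gives 4.078×10^10 m³ of water.
Total added water ≈ 2.991×10^13 m³ over 3.52×10^14 m² → Δh = 0.0850 m.

≈ 0.0850 m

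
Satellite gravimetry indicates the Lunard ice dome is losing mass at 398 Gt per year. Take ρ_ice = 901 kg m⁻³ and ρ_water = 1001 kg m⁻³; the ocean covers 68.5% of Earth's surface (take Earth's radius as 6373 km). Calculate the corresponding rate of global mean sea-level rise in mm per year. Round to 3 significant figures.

ρ_w = 1001 kg m⁻³. Annual water volume added = 398 Gt / ρ_w = 3.980×10^14 kg / 1001 kg m⁻³ = 3.976×10^11 m³.
Δh per year = 3.976×10^11 / 3.50×10^14 = 1.14×10^-3 m = 1.14 mm.

≈ 1.14 mm/yr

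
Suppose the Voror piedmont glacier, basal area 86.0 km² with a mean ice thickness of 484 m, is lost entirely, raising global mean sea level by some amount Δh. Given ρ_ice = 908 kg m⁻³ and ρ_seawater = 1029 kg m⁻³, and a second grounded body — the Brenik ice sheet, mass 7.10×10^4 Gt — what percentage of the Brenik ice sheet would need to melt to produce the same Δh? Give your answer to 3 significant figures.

≈ 0.0532 %

Equal sea-level rise means equal mass of meltwater, i.e. equal mass of ice lost.
Ice mass of Voror: 3.779×10^13 kg; ice mass of Brenik: 7.100×10^16 kg.
Fraction required = 3.779×10^13 / 7.100×10^16 = 5.32×10^-4 → 0.0532 %.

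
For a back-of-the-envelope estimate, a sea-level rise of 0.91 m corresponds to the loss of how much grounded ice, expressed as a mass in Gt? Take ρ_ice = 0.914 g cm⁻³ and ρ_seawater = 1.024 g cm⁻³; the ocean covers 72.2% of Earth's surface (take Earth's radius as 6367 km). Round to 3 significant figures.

≈ 3.43×10^5 Gt

Required water volume = Δh × A = 0.91 m × 3.68×10^14 m² = 3.347×10^14 m³.
ρ_w = 1.024 g cm⁻³ = 1024 kg m⁻³, so the mass of water = 3.347×10^14 m³ × 1024 kg m⁻³ = 3.427×10^17 kg = 3.43×10^5 Gt (and the same mass of ice, by conservation).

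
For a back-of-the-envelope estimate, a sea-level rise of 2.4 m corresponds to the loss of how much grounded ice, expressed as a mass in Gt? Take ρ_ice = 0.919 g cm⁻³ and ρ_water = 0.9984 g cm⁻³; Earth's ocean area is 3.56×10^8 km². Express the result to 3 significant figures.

≈ 8.53×10^5 Gt

Required water volume = Δh × A = 2.4 m × 3.56×10^14 m² = 8.544×10^14 m³.
ρ_w = 0.9984 g cm⁻³ = 998.4 kg m⁻³, so the mass of water = 8.544×10^14 m³ × 998.4 kg m⁻³ = 8.530×10^17 kg = 8.53×10^5 Gt (and the same mass of ice, by conservation).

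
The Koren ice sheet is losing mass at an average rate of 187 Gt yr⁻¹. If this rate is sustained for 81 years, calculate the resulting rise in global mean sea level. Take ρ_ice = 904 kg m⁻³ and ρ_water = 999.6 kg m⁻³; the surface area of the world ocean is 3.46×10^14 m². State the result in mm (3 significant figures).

≈ 43.8 mm

Total mass lost = 187 Gt/yr × 81 yr = 1.515×10^4 Gt = 1.515×10^16 kg.
ρ_w = 999.6 kg m⁻³, so water volume = 1.515×10^16 / 999.6 = 1.515×10^13 m³.
Δh = 1.515×10^13 / 3.46×10^14 = 0.0438 m = 43.8 mm.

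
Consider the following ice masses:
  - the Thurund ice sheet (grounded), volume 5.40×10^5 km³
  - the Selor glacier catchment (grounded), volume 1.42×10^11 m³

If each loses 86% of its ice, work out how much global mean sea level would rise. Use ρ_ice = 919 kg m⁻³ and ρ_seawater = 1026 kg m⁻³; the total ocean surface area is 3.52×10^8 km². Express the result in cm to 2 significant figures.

≈ 120 cm

Thurund: 0.86 × 5.40×10^5 km³ × (919/1026) = 4.160×10^5 km³ of water.
Selor: 0.86 × 1.42×10^11 m³ × (919/1026) = 1.094×10^11 m³ of water.
Total added water ≈ 4.161×10^14 m³ over 3.52×10^14 m² → Δh = 1.18 m = 120 cm.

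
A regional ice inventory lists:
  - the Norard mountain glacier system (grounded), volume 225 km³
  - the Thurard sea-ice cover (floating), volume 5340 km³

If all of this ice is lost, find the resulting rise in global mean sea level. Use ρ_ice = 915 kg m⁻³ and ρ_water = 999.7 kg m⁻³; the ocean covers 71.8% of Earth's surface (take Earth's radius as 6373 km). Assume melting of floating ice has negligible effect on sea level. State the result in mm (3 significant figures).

Norard: 225 km³ × (915/999.7) = 205.9 km³ of water.
The Thurard sea-ice cover is floating and already displaces its own weight of water, so its melt adds essentially nothing to sea level.
Total added water ≈ 2.059×10^11 m³ over 3.66×10^14 m² → Δh = 5.62×10^-4 m = 0.562 mm.

≈ 0.562 mm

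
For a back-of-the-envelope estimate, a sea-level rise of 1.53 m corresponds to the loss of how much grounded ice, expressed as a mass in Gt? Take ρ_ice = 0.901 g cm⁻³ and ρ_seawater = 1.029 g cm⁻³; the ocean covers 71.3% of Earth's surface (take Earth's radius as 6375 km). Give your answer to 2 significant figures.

≈ 5.7×10^5 Gt

Required water volume = Δh × A = 1.53 m × 3.64×10^14 m² = 5.571×10^14 m³.
ρ_w = 1.029 g cm⁻³ = 1029 kg m⁻³, so the mass of water = 5.571×10^14 m³ × 1029 kg m⁻³ = 5.733×10^17 kg = 5.7×10^5 Gt (and the same mass of ice, by conservation).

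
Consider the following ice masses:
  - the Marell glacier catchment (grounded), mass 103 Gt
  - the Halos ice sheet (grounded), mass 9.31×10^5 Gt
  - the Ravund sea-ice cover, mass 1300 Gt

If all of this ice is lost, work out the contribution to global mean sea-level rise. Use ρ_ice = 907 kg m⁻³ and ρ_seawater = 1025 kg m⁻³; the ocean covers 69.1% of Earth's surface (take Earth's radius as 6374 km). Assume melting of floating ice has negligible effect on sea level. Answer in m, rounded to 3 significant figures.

≈ 2.57 m

Marell: 103 Gt = 1.030×10^14 kg; dividing by ρ_w = 1025 kg m⁻³ gives 1.005×10^11 m³ of water.
Halos: 9.31×10^5 Gt = 9.310×10^17 kg; dividing by ρ_w = 1025 kg m⁻³ gives 9.083×10^14 m³ of water.
The Ravund sea-ice cover is floating and already displaces its own weight of water, so its melt adds essentially nothing to sea level.
Total added water ≈ 9.084×10^14 m³ over 3.53×10^14 m² → Δh = 2.57 m.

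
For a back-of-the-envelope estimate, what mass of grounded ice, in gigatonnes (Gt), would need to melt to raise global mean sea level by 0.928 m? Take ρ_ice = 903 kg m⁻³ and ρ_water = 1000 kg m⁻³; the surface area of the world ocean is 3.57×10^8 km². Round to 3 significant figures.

Required water volume = Δh × A = 0.928 m × 3.57×10^14 m² = 3.313×10^14 m³.
ρ_w = 1000 kg m⁻³, so the mass of water = 3.313×10^14 m³ × 1000 kg m⁻³ = 3.313×10^17 kg = 3.31×10^5 Gt (and the same mass of ice, by conservation).

≈ 3.31×10^5 Gt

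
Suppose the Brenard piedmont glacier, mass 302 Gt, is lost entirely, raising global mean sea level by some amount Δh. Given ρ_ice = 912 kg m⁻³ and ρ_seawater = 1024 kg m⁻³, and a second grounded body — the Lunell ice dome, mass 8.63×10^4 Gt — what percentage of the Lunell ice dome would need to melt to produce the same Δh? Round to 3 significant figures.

Equal sea-level rise means equal mass of meltwater, i.e. equal mass of ice lost.
Ice mass of Brenard: 3.020×10^14 kg; ice mass of Lunell: 8.630×10^16 kg.
Fraction required = 3.020×10^14 / 8.630×10^16 = 3.50×10^-3 → 0.350 %.

≈ 0.350 %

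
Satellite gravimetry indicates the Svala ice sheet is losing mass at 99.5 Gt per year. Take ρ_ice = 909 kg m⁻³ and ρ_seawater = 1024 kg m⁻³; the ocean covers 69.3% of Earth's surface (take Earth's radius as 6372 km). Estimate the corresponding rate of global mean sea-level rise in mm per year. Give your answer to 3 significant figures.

ρ_w = 1024 kg m⁻³. Annual water volume added = 99.5 Gt / ρ_w = 9.950×10^13 kg / 1024 kg m⁻³ = 9.717×10^10 m³.
Δh per year = 9.717×10^10 / 3.54×10^14 = 2.75×10^-4 m = 0.275 mm.

≈ 0.275 mm/yr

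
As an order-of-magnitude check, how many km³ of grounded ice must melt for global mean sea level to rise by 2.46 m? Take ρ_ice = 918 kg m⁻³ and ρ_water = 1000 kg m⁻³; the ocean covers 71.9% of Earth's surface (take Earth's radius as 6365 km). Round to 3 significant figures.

Required water volume = Δh × A = 2.46 m × 3.66×10^14 m² = 9.005×10^14 m³ = 9.005×10^5 km³.
Ice volume = water volume × ρ_w/ρ_ice = 9.005×10^5 × 1000/918 = 9.81×10^5 km³.

≈ 9.81×10^5 km³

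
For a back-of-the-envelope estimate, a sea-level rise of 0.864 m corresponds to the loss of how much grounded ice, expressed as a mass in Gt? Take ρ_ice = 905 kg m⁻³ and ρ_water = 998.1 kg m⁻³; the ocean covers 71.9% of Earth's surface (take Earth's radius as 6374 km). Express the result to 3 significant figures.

≈ 3.17×10^5 Gt

Required water volume = Δh × A = 0.864 m × 3.67×10^14 m² = 3.172×10^14 m³.
ρ_w = 998.1 kg m⁻³, so the mass of water = 3.172×10^14 m³ × 998.1 kg m⁻³ = 3.166×10^17 kg = 3.17×10^5 Gt (and the same mass of ice, by conservation).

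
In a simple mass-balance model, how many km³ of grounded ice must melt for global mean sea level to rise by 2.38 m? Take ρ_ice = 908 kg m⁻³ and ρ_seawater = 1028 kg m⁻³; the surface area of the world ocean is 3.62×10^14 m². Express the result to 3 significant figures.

Required water volume = Δh × A = 2.38 m × 3.62×10^14 m² = 8.616×10^14 m³ = 8.616×10^5 km³.
Ice volume = water volume × ρ_w/ρ_ice = 8.616×10^5 × 1028/908 = 9.75×10^5 km³.

≈ 9.75×10^5 km³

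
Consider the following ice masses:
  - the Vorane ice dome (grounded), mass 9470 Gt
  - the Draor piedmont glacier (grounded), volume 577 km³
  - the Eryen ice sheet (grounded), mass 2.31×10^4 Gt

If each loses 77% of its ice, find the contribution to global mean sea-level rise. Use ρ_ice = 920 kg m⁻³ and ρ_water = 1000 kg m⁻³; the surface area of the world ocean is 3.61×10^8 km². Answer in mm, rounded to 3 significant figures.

Vorane: 0.77 × 9470 Gt = 7.292×10^15 kg; dividing by ρ_w = 1000 kg m⁻³ gives 7.292×10^12 m³ of water.
Draor: 0.77 × 577 km³ × (920/1000) = 408.7 km³ of water.
Eryen: 0.77 × 2.31×10^4 Gt = 1.779×10^16 kg; dividing by ρ_w = 1000 kg m⁻³ gives 1.779×10^13 m³ of water.
Total added water ≈ 2.549×10^13 m³ over 3.61×10^14 m² → Δh = 0.0706 m = 70.6 mm.

≈ 70.6 mm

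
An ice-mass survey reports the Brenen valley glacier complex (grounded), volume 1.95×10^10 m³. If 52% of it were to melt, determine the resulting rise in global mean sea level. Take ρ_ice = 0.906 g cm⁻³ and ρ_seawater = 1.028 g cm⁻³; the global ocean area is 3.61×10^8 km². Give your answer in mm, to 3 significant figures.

Brenen: 0.52 × 1.95×10^10 m³ × (906/1028) = 8.937×10^9 m³ of water.
Spread over 3.61×10^14 m² of ocean, Δh = 8.937×10^9 / 3.61×10^14 = 2.48×10^-5 m = 0.0248 mm.

≈ 0.0248 mm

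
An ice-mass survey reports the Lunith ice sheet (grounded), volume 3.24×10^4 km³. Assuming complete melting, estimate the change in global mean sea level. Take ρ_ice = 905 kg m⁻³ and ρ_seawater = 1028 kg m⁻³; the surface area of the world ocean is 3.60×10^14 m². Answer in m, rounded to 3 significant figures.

≈ 0.0792 m

Lunith: 3.24×10^4 km³ × (905/1028) = 2.852×10^4 km³ of water.
Spread over 3.60×10^14 m² of ocean, Δh = 2.852×10^13 / 3.60×10^14 = 0.0792 m.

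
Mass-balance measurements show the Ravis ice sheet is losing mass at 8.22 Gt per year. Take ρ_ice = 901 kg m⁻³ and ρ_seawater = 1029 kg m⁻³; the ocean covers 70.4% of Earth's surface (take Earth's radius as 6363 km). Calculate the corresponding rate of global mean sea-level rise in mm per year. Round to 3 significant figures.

≈ 0.0223 mm/yr

ρ_w = 1029 kg m⁻³. Annual water volume added = 8.22 Gt / ρ_w = 8.220×10^12 kg / 1029 kg m⁻³ = 7.988×10^9 m³.
Δh per year = 7.988×10^9 / 3.58×10^14 = 2.23×10^-5 m = 0.0223 mm.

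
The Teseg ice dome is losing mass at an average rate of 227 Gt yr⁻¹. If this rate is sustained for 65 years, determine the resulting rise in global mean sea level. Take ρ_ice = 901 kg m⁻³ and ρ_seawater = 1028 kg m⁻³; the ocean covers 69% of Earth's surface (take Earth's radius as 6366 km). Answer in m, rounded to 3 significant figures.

Total mass lost = 227 Gt/yr × 65 yr = 1.476×10^4 Gt = 1.476×10^16 kg.
ρ_w = 1028 kg m⁻³, so water volume = 1.476×10^16 / 1028 = 1.435×10^13 m³.
Δh = 1.435×10^13 / 3.51×10^14 = 0.0408 m.

≈ 0.0408 m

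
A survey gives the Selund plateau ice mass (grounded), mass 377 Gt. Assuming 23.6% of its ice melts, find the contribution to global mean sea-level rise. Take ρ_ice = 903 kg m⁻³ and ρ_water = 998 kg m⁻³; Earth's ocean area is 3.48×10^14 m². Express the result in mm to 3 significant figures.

Selund: 0.236 × 377 Gt = 8.897×10^13 kg; dividing by ρ_w = 998 kg m⁻³ gives 8.915×10^10 m³ of water.
Spread over 3.48×10^14 m² of ocean, Δh = 8.915×10^10 / 3.48×10^14 = 2.56×10^-4 m = 0.256 mm.

≈ 0.256 mm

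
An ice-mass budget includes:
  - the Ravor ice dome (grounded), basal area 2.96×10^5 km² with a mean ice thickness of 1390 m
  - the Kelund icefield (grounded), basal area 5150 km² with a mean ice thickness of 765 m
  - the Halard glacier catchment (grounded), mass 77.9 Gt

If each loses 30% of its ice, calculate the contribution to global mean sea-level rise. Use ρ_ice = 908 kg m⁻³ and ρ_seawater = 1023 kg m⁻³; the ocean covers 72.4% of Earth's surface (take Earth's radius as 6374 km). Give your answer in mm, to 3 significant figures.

≈ 299 mm

Ravor: ice volume = 2.96×10^5 km² × 1390 m = 4.114×10^5 km³; 0.3 × 4.114×10^5 × (908/1023) = 1.096×10^5 km³ of water.
Kelund: ice volume = 5150 km² × 765 m = 3940 km³; 0.3 × 3940 × (908/1023) = 1049 km³ of water.
Halard: 0.3 × 77.9 Gt = 2.337×10^13 kg; dividing by ρ_w = 1023 kg m⁻³ gives 2.284×10^10 m³ of water.
Total added water ≈ 1.106×10^14 m³ over 3.70×10^14 m² → Δh = 0.299 m = 299 mm.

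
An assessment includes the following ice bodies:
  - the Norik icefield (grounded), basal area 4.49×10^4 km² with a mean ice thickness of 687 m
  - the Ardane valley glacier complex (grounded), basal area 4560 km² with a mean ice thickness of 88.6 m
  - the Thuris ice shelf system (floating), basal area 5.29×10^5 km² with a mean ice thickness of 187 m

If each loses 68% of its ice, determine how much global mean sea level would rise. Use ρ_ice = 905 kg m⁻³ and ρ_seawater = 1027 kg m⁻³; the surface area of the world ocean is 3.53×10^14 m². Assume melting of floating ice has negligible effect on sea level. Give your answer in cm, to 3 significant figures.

Norik: ice volume = 4.49×10^4 km² × 687 m = 3.085×10^4 km³; 0.68 × 3.085×10^4 × (905/1027) = 1.848×10^4 km³ of water.
Ardane: ice volume = 4560 km² × 88.6 m = 404.0 km³; 0.68 × 404.0 × (905/1027) = 242.1 km³ of water.
The Thuris ice shelf system is floating and already displaces its own weight of water, so its melt adds essentially nothing to sea level.
Total added water ≈ 1.873×10^13 m³ over 3.53×10^14 m² → Δh = 0.0530 m = 5.30 cm.

≈ 5.30 cm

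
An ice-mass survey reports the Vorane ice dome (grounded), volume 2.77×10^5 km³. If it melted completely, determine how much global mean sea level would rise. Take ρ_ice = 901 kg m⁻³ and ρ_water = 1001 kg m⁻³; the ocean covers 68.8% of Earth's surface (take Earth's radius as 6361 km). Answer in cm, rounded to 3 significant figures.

Vorane: 2.77×10^5 km³ × (901/1001) = 2.493×10^5 km³ of water.
Spread over 3.50×10^14 m² of ocean, Δh = 2.493×10^14 / 3.50×10^14 = 0.713 m = 71.3 cm.

≈ 71.3 cm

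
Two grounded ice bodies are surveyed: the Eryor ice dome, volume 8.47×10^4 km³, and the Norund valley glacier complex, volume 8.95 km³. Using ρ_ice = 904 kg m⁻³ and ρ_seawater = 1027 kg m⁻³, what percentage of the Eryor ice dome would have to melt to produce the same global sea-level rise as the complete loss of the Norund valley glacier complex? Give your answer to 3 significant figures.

≈ 0.0106 %

Equal sea-level rise means equal mass of meltwater, i.e. equal mass of ice lost.
Ice mass of Norund: 8.091×10^12 kg; ice mass of Eryor: 7.657×10^16 kg.
Fraction required = 8.091×10^12 / 7.657×10^16 = 1.06×10^-4 → 0.0106 %.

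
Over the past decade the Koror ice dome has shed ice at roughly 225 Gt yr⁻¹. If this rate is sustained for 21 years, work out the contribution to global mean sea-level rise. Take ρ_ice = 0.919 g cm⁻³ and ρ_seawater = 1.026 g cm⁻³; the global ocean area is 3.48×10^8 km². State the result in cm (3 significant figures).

Total mass lost = 225 Gt/yr × 21 yr = 4725 Gt = 4.725×10^15 kg.
ρ_w = 1.026 g cm⁻³ = 1026 kg m⁻³, so water volume = 4.725×10^15 / 1026 = 4.605×10^12 m³.
Δh = 4.605×10^12 / 3.48×10^14 = 0.0132 m = 1.32 cm.

≈ 1.32 cm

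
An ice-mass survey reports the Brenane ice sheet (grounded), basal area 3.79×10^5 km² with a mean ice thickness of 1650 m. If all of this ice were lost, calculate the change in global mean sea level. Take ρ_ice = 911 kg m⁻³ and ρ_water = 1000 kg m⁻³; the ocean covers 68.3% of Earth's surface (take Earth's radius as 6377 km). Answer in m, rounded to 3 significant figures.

Brenane: ice volume = 3.79×10^5 km² × 1650 m = 6.254×10^5 km³; 6.254×10^5 × (911/1000) = 5.697×10^5 km³ of water.
Spread over 3.49×10^14 m² of ocean, Δh = 5.697×10^14 / 3.49×10^14 = 1.63 m.

≈ 1.63 m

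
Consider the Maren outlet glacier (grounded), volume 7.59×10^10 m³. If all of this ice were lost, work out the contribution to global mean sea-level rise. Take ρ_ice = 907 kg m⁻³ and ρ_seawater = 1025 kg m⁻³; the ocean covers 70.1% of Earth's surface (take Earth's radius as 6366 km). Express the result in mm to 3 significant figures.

≈ 0.188 mm

Maren: 7.59×10^10 m³ × (907/1025) = 6.716×10^10 m³ of water.
Spread over 3.57×10^14 m² of ocean, Δh = 6.716×10^10 / 3.57×10^14 = 1.88×10^-4 m = 0.188 mm.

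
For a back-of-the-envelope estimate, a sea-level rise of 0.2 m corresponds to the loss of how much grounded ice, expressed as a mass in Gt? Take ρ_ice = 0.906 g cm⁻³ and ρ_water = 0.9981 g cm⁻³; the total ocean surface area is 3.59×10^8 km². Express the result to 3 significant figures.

≈ 7.17×10^4 Gt

Required water volume = Δh × A = 0.2 m × 3.59×10^14 m² = 7.180×10^13 m³.
ρ_w = 0.9981 g cm⁻³ = 998.1 kg m⁻³, so the mass of water = 7.180×10^13 m³ × 998.1 kg m⁻³ = 7.166×10^16 kg = 7.17×10^4 Gt (and the same mass of ice, by conservation).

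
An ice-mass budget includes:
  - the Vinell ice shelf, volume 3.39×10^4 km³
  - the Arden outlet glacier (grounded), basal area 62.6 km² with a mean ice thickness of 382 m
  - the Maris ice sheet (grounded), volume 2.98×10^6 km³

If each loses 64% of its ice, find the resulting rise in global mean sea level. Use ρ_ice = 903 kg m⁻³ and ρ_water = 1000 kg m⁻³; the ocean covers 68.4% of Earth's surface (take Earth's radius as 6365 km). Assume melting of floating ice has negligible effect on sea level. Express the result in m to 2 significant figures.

The Vinell ice shelf is floating and already displaces its own weight of water, so its melt adds essentially nothing to sea level.
Arden: ice volume = 62.6 km² × 382 m = 23.91 km³; 0.64 × 23.91 × (903/1000) = 13.82 km³ of water.
Maris: 0.64 × 2.98×10^6 km³ × (903/1000) = 1.722×10^6 km³ of water.
Total added water ≈ 1.722×10^15 m³ over 3.48×10^14 m² → Δh = 4.95 m.

≈ 4.9 m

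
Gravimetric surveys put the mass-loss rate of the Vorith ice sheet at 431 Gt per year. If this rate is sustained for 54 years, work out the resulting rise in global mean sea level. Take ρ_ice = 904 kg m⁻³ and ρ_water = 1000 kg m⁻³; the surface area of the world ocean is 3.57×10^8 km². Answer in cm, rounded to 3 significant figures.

Total mass lost = 431 Gt/yr × 54 yr = 2.327×10^4 Gt = 2.327×10^16 kg.
ρ_w = 1000 kg m⁻³, so water volume = 2.327×10^16 / 1000 = 2.327×10^13 m³.
Δh = 2.327×10^13 / 3.57×10^14 = 0.0652 m = 6.52 cm.

≈ 6.52 cm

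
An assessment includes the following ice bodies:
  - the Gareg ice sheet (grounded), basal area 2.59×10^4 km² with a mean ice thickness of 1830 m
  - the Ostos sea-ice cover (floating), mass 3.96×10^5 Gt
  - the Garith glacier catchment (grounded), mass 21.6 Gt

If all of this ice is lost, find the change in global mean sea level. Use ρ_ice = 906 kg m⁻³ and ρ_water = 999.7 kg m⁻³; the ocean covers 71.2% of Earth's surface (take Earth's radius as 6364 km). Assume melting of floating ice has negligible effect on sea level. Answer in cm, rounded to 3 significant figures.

≈ 11.9 cm

Gareg: ice volume = 2.59×10^4 km² × 1830 m = 4.740×10^4 km³; 4.740×10^4 × (906/999.7) = 4.295×10^4 km³ of water.
The Ostos sea-ice cover is floating and already displaces its own weight of water, so its melt adds essentially nothing to sea level.
Garith: 21.6 Gt = 2.160×10^13 kg; dividing by ρ_w = 999.7 kg m⁻³ gives 2.161×10^10 m³ of water.
Total added water ≈ 4.298×10^13 m³ over 3.62×10^14 m² → Δh = 0.119 m = 11.9 cm.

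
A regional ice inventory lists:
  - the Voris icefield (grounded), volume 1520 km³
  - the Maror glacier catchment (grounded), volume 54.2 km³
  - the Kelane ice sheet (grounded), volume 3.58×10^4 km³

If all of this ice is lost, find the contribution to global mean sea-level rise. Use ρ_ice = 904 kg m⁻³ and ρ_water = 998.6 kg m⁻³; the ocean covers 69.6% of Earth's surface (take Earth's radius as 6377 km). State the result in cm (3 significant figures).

≈ 9.51 cm

Voris: 1520 km³ × (904/998.6) = 1376 km³ of water.
Maror: 54.2 km³ × (904/998.6) = 49.07 km³ of water.
Kelane: 3.58×10^4 km³ × (904/998.6) = 3.241×10^4 km³ of water.
Total added water ≈ 3.383×10^13 m³ over 3.56×10^14 m² → Δh = 0.0951 m = 9.51 cm.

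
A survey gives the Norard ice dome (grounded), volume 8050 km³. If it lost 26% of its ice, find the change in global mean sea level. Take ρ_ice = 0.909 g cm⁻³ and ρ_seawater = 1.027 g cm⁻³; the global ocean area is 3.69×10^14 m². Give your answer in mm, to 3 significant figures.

Norard: 0.26 × 8050 km³ × (909/1027) = 1853 km³ of water.
Spread over 3.69×10^14 m² of ocean, Δh = 1.853×10^12 / 3.69×10^14 = 5.02×10^-3 m = 5.02 mm.

≈ 5.02 mm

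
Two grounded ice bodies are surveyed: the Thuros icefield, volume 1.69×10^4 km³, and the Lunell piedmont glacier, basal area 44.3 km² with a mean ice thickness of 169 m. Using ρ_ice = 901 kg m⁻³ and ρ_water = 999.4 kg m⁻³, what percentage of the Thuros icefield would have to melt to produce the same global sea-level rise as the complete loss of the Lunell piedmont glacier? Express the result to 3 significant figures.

Equal sea-level rise means equal mass of meltwater, i.e. equal mass of ice lost.
Ice mass of Lunell: 6.746×10^12 kg; ice mass of Thuros: 1.523×10^16 kg.
Fraction required = 6.746×10^12 / 1.523×10^16 = 4.43×10^-4 → 0.0443 %.

≈ 0.0443 %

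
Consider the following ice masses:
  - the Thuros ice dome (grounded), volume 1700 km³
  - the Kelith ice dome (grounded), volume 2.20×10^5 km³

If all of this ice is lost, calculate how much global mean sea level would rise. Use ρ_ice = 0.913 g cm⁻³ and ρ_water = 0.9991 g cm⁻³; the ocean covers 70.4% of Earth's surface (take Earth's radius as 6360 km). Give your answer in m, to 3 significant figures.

≈ 0.566 m

Thuros: 1700 km³ × (913/999.1) = 1553 km³ of water.
Kelith: 2.20×10^5 km³ × (913/999.1) = 2.010×10^5 km³ of water.
Total added water ≈ 2.026×10^14 m³ over 3.58×10^14 m² → Δh = 0.566 m.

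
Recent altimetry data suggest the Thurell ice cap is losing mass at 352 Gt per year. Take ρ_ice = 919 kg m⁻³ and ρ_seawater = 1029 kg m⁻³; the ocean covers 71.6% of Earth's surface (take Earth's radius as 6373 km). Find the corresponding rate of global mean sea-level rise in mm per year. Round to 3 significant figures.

≈ 0.936 mm/yr

ρ_w = 1029 kg m⁻³. Annual water volume added = 352 Gt / ρ_w = 3.520×10^14 kg / 1029 kg m⁻³ = 3.421×10^11 m³.
Δh per year = 3.421×10^11 / 3.65×10^14 = 9.36×10^-4 m = 0.936 mm.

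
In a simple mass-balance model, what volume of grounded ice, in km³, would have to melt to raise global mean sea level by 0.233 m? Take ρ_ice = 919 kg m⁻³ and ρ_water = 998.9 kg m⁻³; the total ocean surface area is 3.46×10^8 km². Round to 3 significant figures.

≈ 8.76×10^4 km³

Required water volume = Δh × A = 0.233 m × 3.46×10^14 m² = 8.062×10^13 m³ = 8.062×10^4 km³.
Ice volume = water volume × ρ_w/ρ_ice = 8.062×10^4 × 998.9/919 = 8.76×10^4 km³.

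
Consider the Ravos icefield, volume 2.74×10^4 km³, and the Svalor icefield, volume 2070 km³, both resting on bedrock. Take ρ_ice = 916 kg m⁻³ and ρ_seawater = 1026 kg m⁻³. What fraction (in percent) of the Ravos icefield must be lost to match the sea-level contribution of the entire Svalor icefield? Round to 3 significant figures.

≈ 7.55 %

Equal sea-level rise means equal mass of meltwater, i.e. equal mass of ice lost.
Ice mass of Svalor: 1.896×10^15 kg; ice mass of Ravos: 2.510×10^16 kg.
Fraction required = 1.896×10^15 / 2.510×10^16 = 0.0755 → 7.55 %.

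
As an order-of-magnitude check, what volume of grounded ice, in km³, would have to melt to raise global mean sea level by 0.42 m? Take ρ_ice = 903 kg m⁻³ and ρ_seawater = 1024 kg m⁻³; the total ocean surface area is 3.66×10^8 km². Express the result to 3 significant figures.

Required water volume = Δh × A = 0.42 m × 3.66×10^14 m² = 1.537×10^14 m³ = 1.537×10^5 km³.
Ice volume = water volume × ρ_w/ρ_ice = 1.537×10^5 × 1024/903 = 1.74×10^5 km³.

≈ 1.74×10^5 km³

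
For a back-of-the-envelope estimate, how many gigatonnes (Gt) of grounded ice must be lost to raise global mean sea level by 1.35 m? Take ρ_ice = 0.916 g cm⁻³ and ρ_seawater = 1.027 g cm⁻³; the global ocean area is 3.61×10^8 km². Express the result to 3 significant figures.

≈ 5.01×10^5 Gt

Required water volume = Δh × A = 1.35 m × 3.61×10^14 m² = 4.874×10^14 m³.
ρ_w = 1.027 g cm⁻³ = 1027 kg m⁻³, so the mass of water = 4.874×10^14 m³ × 1027 kg m⁻³ = 5.005×10^17 kg = 5.01×10^5 Gt (and the same mass of ice, by conservation).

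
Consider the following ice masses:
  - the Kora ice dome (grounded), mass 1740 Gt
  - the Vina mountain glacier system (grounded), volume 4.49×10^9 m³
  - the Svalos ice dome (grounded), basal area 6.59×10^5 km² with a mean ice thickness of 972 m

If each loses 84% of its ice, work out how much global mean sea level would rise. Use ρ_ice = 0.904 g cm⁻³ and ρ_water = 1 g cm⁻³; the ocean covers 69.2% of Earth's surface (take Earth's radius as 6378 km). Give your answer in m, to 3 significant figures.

Kora: 0.84 × 1740 Gt = 1.462×10^15 kg; dividing by ρ_w = 1 g cm⁻³ = 1000 kg m⁻³ gives 1.462×10^12 m³ of water.
Vina: 0.84 × 4.49×10^9 m³ × (904/1000) = 3.410×10^9 m³ of water.
Svalos: ice volume = 6.59×10^5 km² × 972 m = 6.405×10^5 km³; 0.84 × 6.405×10^5 × (904/1000) = 4.864×10^5 km³ of water.
Total added water ≈ 4.879×10^14 m³ over 3.54×10^14 m² → Δh = 1.38 m.

≈ 1.38 m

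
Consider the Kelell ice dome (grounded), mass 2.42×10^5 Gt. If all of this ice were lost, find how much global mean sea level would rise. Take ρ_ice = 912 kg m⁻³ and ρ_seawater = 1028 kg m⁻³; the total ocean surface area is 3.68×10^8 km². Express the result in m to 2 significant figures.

Kelell: 2.42×10^5 Gt = 2.420×10^17 kg; dividing by ρ_w = 1028 kg m⁻³ gives 2.354×10^14 m³ of water.
Spread over 3.68×10^14 m² of ocean, Δh = 2.354×10^14 / 3.68×10^14 = 0.640 m.

≈ 0.64 m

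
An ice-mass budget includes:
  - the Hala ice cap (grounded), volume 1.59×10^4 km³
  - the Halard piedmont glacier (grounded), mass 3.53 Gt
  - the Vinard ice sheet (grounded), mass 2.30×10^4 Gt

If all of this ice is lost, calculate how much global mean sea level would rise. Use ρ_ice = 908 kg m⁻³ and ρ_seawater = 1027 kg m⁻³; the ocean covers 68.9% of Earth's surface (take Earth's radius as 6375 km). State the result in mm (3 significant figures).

≈ 104 mm

Hala: 1.59×10^4 km³ × (908/1027) = 1.406×10^4 km³ of water.
Halard: 3.53 Gt = 3.530×10^12 kg; dividing by ρ_w = 1027 kg m⁻³ gives 3.437×10^9 m³ of water.
Vinard: 2.30×10^4 Gt = 2.300×10^16 kg; dividing by ρ_w = 1027 kg m⁻³ gives 2.240×10^13 m³ of water.
Total added water ≈ 3.646×10^13 m³ over 3.52×10^14 m² → Δh = 0.104 m = 104 mm.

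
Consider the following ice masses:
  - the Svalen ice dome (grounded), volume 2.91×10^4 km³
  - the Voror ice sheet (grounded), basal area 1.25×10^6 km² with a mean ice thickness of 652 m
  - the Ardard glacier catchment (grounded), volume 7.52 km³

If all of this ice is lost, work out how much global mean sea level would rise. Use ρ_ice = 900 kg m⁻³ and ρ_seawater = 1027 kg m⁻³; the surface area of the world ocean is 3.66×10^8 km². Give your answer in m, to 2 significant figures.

≈ 2.0 m

Svalen: 2.91×10^4 km³ × (900/1027) = 2.550×10^4 km³ of water.
Voror: ice volume = 1.25×10^6 km² × 652 m = 8.150×10^5 km³; 8.150×10^5 × (900/1027) = 7.142×10^5 km³ of water.
Ardard: 7.52 km³ × (900/1027) = 6.590 km³ of water.
Total added water ≈ 7.397×10^14 m³ over 3.66×10^14 m² → Δh = 2.02 m.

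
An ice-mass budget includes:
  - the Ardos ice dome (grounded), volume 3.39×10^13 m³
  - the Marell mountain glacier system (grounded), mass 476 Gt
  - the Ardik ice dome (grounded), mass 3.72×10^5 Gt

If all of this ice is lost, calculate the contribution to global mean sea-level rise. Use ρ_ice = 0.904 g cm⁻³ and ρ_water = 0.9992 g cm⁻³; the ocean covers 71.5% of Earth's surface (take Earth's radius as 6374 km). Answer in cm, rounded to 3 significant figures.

Ardos: 3.39×10^13 m³ × (904/999.2) = 3.067×10^13 m³ of water.
Marell: 476 Gt = 4.760×10^14 kg; dividing by ρ_w = 0.9992 g cm⁻³ = 999.2 kg m⁻³ gives 4.764×10^11 m³ of water.
Ardik: 3.72×10^5 Gt = 3.720×10^17 kg; dividing by ρ_w = 999.2 kg m⁻³ gives 3.723×10^14 m³ of water.
Total added water ≈ 4.034×10^14 m³ over 3.65×10^14 m² → Δh = 1.11 m = 111 cm.

≈ 111 cm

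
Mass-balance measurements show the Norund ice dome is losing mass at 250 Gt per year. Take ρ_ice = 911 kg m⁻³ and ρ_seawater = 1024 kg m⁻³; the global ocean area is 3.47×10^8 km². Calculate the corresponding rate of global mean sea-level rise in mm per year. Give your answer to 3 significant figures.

ρ_w = 1024 kg m⁻³. Annual water volume added = 250 Gt / ρ_w = 2.500×10^14 kg / 1024 kg m⁻³ = 2.441×10^11 m³.
Δh per year = 2.441×10^11 / 3.47×10^14 = 7.04×10^-4 m = 0.704 mm.

≈ 0.704 mm/yr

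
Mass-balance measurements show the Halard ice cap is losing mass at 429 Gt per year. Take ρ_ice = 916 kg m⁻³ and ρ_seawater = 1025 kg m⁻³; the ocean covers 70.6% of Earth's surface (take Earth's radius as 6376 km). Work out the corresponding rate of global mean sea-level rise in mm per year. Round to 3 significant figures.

ρ_w = 1025 kg m⁻³. Annual water volume added = 429 Gt / ρ_w = 4.290×10^14 kg / 1025 kg m⁻³ = 4.185×10^11 m³.
Δh per year = 4.185×10^11 / 3.61×10^14 = 1.16×10^-3 m = 1.16 mm.

≈ 1.16 mm/yr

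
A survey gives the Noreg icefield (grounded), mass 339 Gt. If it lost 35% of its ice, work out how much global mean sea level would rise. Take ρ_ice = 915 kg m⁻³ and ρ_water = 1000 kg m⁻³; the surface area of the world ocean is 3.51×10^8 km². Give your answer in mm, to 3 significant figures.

≈ 0.338 mm

Noreg: 0.35 × 339 Gt = 1.186×10^14 kg; dividing by ρ_w = 1000 kg m⁻³ gives 1.186×10^11 m³ of water.
Spread over 3.51×10^14 m² of ocean, Δh = 1.186×10^11 / 3.51×10^14 = 3.38×10^-4 m = 0.338 mm.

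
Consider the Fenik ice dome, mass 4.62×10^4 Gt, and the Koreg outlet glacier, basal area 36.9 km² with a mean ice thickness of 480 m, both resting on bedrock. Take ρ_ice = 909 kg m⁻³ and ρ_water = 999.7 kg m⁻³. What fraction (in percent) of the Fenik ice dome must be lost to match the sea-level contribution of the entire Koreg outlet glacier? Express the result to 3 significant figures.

Equal sea-level rise means equal mass of meltwater, i.e. equal mass of ice lost.
Ice mass of Koreg: 1.610×10^13 kg; ice mass of Fenik: 4.620×10^16 kg.
Fraction required = 1.610×10^13 / 4.620×10^16 = 3.48×10^-4 → 0.0348 %.

≈ 0.0348 %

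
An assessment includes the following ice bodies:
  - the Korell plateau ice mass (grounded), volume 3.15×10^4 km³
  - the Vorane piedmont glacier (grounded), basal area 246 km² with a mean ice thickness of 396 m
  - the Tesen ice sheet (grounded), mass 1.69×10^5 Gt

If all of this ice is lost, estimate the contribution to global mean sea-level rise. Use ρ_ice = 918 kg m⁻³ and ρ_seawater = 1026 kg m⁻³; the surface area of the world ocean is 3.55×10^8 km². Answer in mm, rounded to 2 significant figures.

≈ 540 mm

Korell: 3.15×10^4 km³ × (918/1026) = 2.818×10^4 km³ of water.
Vorane: ice volume = 246 km² × 396 m = 97.42 km³; 97.42 × (918/1026) = 87.16 km³ of water.
Tesen: 1.69×10^5 Gt = 1.690×10^17 kg; dividing by ρ_w = 1026 kg m⁻³ gives 1.647×10^14 m³ of water.
Total added water ≈ 1.930×10^14 m³ over 3.55×10^14 m² → Δh = 0.544 m = 540 mm.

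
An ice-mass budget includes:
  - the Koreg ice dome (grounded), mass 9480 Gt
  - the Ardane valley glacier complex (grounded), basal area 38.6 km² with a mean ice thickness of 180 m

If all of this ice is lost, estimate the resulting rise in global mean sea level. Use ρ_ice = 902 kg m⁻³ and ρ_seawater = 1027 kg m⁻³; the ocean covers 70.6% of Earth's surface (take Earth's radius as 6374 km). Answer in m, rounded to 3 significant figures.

≈ 0.0256 m

Koreg: 9480 Gt = 9.480×10^15 kg; dividing by ρ_w = 1027 kg m⁻³ gives 9.231×10^12 m³ of water.
Ardane: ice volume = 38.6 km² × 180 m = 6.948 km³; 6.948 × (902/1027) = 6.102 km³ of water.
Total added water ≈ 9.237×10^12 m³ over 3.60×10^14 m² → Δh = 0.0256 m.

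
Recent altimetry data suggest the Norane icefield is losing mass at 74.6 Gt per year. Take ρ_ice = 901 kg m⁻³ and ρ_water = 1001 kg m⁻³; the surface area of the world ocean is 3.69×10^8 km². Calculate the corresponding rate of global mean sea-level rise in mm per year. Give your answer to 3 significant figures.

ρ_w = 1001 kg m⁻³. Annual water volume added = 74.6 Gt / ρ_w = 7.460×10^13 kg / 1001 kg m⁻³ = 7.453×10^10 m³.
Δh per year = 7.453×10^10 / 3.69×10^14 = 2.02×10^-4 m = 0.202 mm.

≈ 0.202 mm/yr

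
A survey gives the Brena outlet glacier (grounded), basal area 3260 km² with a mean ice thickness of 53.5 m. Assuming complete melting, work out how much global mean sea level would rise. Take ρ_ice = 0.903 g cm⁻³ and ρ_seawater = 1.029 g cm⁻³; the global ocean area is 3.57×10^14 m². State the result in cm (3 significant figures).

≈ 0.0429 cm

Brena: ice volume = 3260 km² × 53.5 m = 174.4 km³; 174.4 × (903/1029) = 153.1 km³ of water.
Spread over 3.57×10^14 m² of ocean, Δh = 1.531×10^11 / 3.57×10^14 = 4.29×10^-4 m = 0.0429 cm.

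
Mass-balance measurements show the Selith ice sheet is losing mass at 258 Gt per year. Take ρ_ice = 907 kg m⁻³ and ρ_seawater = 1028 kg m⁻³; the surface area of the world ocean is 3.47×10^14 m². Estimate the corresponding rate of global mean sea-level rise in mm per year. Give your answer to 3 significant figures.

≈ 0.723 mm/yr

ρ_w = 1028 kg m⁻³. Annual water volume added = 258 Gt / ρ_w = 2.580×10^14 kg / 1028 kg m⁻³ = 2.510×10^11 m³.
Δh per year = 2.510×10^11 / 3.47×10^14 = 7.23×10^-4 m = 0.723 mm.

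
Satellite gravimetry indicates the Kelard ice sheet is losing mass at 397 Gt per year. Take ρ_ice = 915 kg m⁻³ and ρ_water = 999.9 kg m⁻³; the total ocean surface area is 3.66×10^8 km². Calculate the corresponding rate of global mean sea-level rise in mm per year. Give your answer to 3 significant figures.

ρ_w = 999.9 kg m⁻³. Annual water volume added = 397 Gt / ρ_w = 3.970×10^14 kg / 999.9 kg m⁻³ = 3.970×10^11 m³.
Δh per year = 3.970×10^11 / 3.66×10^14 = 1.08×10^-3 m = 1.08 mm.

≈ 1.08 mm/yr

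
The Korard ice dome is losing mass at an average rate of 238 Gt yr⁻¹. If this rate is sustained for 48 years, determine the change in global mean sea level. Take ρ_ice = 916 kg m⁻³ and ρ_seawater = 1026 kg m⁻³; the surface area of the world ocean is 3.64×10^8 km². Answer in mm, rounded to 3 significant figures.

≈ 30.6 mm

Total mass lost = 238 Gt/yr × 48 yr = 1.142×10^4 Gt = 1.142×10^16 kg.
ρ_w = 1026 kg m⁻³, so water volume = 1.142×10^16 / 1026 = 1.113×10^13 m³.
Δh = 1.113×10^13 / 3.64×10^14 = 0.0306 m = 30.6 mm.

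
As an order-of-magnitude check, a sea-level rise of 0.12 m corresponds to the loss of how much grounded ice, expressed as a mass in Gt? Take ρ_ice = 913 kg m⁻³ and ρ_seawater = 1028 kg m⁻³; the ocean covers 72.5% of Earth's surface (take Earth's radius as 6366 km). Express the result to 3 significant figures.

Required water volume = Δh × A = 0.12 m × 3.69×10^14 m² = 4.431×10^13 m³.
ρ_w = 1028 kg m⁻³, so the mass of water = 4.431×10^13 m³ × 1028 kg m⁻³ = 4.555×10^16 kg = 4.55×10^4 Gt (and the same mass of ice, by conservation).

≈ 4.55×10^4 Gt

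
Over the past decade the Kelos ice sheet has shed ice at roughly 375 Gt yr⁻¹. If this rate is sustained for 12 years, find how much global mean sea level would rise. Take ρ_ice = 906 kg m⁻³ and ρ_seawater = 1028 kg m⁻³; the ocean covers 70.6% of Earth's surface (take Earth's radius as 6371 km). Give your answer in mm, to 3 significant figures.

Total mass lost = 375 Gt/yr × 12 yr = 4500 Gt = 4.500×10^15 kg.
ρ_w = 1028 kg m⁻³, so water volume = 4.500×10^15 / 1028 = 4.377×10^12 m³.
Δh = 4.377×10^12 / 3.60×10^14 = 0.0122 m = 12.2 mm.

≈ 12.2 mm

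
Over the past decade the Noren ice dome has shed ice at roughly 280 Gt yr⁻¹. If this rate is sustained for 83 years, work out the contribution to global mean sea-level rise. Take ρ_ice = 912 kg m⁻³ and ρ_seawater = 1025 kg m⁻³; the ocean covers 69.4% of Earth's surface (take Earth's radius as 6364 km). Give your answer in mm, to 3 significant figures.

≈ 64.2 mm

Total mass lost = 280 Gt/yr × 83 yr = 2.324×10^4 Gt = 2.324×10^16 kg.
ρ_w = 1025 kg m⁻³, so water volume = 2.324×10^16 / 1025 = 2.267×10^13 m³.
Δh = 2.267×10^13 / 3.53×10^14 = 0.0642 m = 64.2 mm.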